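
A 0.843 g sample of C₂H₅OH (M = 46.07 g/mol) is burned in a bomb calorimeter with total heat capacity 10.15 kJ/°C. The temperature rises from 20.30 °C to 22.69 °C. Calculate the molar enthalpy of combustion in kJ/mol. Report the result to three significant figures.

ΔH = -1330 kJ/mol

ΔT = 22.69 − 20.30 = 2.39 °C
q_cal = C_cal × ΔT = 10.15 × 2.39 = 24.2585 kJ
n = 0.843 / 46.07 = 0.01830 mol
q_rxn = −q_cal = -24.2585 kJ
ΔH = -24.2585 / 0.01830 = -1326 kJ/mol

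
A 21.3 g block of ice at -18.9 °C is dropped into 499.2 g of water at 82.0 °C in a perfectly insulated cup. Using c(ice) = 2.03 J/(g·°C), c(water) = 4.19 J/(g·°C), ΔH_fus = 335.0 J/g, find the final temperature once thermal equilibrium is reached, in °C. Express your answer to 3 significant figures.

T_f = 75.0 °C

Heat to bring ice to 0 °C and melt it: q₁ = 21.3×2.03×18.9 + 21.3×335.0 = 7952.7 J
Heat the water can supply cooling to 0 °C: 499.2×4.19×82.0 = 171515 J > q₁, so all ice melts.
Energy balance: 499.2×4.19×(82.0 − T) = 7952.7 + 21.3×4.19×(T − 0)
2091.648(82.0 − T) = 7952.7 + 89.247 T
171515 − 7952.7 = 2180.895 T
T = 163562.3 / 2180.895 = 75.00 °C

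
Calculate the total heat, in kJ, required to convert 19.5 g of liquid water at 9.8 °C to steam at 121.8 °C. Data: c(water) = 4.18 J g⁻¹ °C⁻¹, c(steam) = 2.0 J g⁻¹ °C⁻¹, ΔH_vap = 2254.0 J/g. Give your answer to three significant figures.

q1 (heat water 9.8→100.0 °C): 19.5 × 4.18 × 90.2 = 7352 J
q2 (vaporize at 100 °C): 19.5 × 2254.0 = 43953 J
q3 (heat steam 100.0→121.8 °C): 19.5 × 2.0 × 21.8 = 850 J
Total: 7352 + 43953 + 850 = 52155 J = 52.2 kJ

q = 52.2 kJ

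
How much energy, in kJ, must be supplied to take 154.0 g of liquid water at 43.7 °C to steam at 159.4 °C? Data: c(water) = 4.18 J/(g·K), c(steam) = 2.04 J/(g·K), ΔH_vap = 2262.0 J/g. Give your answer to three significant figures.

q = 403 kJ

q1 (heat water 43.7→100.0 °C): 154.0 × 4.18 × 56.3 = 36241 J
q2 (vaporize at 100 °C): 154.0 × 2262.0 = 348348 J
q3 (heat steam 100.0→159.4 °C): 154.0 × 2.04 × 59.4 = 18661 J
Total: 36241 + 348348 + 18661 = 403250 J = 403 kJ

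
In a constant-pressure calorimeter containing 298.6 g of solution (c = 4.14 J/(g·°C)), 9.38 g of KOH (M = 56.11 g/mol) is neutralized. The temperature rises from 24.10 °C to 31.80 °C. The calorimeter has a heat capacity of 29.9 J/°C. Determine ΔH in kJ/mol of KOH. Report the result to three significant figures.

ΔH = -58.3 kJ/mol

|ΔT| = |31.80 − 24.10| = 7.70 °C
|q_surr| = (298.6 × 4.14 + 29.9) × 7.70 = 1266.104 × 7.70 = 9749 J
n(KOH) = 9.38 / 56.11 = 0.1672 mol
Temperature rose, so q_rxn = −|q_surr| = -9.749 kJ
ΔH = q_rxn / n = -58.31 kJ/mol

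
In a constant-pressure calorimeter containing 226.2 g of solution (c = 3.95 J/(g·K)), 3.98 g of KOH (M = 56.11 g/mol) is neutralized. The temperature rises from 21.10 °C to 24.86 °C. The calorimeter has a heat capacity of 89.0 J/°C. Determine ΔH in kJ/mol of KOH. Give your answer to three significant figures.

|ΔT| = |24.86 − 21.10| = 3.76 °C
|q_surr| = (226.2 × 3.95 + 89.0) × 3.76 = 982.49 × 3.76 = 3694 J
n(KOH) = 3.98 / 56.11 = 0.07093 mol
Temperature rose, so q_rxn = −|q_surr| = -3.694 kJ
ΔH = q_rxn / n = -52.08 kJ/mol

ΔH = -52.1 kJ/mol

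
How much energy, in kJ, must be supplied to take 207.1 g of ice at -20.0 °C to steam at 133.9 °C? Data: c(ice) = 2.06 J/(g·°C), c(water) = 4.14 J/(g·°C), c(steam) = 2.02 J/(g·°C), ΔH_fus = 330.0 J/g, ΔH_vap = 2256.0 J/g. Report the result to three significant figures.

q = 644 kJ

q1 (heat ice -20.0→0.0 °C): 207.1 × 2.06 × 20.0 = 8533 J
q2 (melt at 0 °C): 207.1 × 330.0 = 68343 J
q3 (heat water 0.0→100.0 °C): 207.1 × 4.14 × 100.0 = 85739 J
q4 (vaporize at 100 °C): 207.1 × 2256.0 = 467218 J
q5 (heat steam 100.0→133.9 °C): 207.1 × 2.02 × 33.9 = 14182 J
Total: 8533 + 68343 + 85739 + 467218 + 14182 = 644015 J = 644 kJ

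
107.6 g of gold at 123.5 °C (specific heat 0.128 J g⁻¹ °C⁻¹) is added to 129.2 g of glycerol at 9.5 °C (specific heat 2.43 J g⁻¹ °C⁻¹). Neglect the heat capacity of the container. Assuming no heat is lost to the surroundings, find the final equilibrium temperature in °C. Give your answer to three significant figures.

T_f = 14.3 °C

Heat lost by gold = heat gained by glycerol.
(107.6)(0.128)(123.5 − T) = (129.2)(2.43)(T − 9.5)
13.7728 (123.5 − T) = 313.956 (T − 9.5)
1700.9 − 13.7728 T = 313.956 T − 2982.6
4683.5 = 327.7288 T
T = 14.29 °C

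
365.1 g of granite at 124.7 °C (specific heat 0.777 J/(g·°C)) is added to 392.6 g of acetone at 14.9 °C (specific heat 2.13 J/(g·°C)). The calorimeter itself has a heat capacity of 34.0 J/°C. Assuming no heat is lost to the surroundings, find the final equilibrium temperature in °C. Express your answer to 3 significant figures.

T_f = 41.9 °C

Heat lost by granite = heat gained by acetone + calorimeter.
(365.1)(0.777)(124.7 − T) = [(392.6)(2.13) + 34.0](T − 14.9)
283.6827 (124.7 − T) = 870.238 (T − 14.9)
35375 − 283.6827 T = 870.238 T − 12967
48342 = 1153.9207 T
T = 41.89 °C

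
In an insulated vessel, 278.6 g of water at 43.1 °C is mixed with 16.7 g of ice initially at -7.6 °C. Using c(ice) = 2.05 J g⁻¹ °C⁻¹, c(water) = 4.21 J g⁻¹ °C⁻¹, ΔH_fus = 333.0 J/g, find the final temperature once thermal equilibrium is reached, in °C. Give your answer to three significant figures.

T_f = 36.0 °C

Heat to bring ice to 0 °C and melt it: q₁ = 16.7×2.05×7.6 + 16.7×333.0 = 5821.3 J
Heat the water can supply cooling to 0 °C: 278.6×4.21×43.1 = 50552.2 J > q₁, so all ice melts.
Energy balance: 278.6×4.21×(43.1 − T) = 5821.3 + 16.7×4.21×(T − 0)
1172.906(43.1 − T) = 5821.3 + 70.307 T
50552.2 − 5821.3 = 1243.213 T
T = 44730.9 / 1243.213 = 35.98 °C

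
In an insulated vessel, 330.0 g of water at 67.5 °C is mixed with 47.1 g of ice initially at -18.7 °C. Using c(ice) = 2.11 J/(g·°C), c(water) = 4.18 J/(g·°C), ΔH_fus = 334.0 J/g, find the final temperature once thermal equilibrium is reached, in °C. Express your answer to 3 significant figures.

T_f = 47.9 °C

Heat to bring ice to 0 °C and melt it: q₁ = 47.1×2.11×18.7 + 47.1×334.0 = 17590 J
Heat the water can supply cooling to 0 °C: 330.0×4.18×67.5 = 93109.5 J > q₁, so all ice melts.
Energy balance: 330.0×4.18×(67.5 − T) = 17590 + 47.1×4.18×(T − 0)
1379.4(67.5 − T) = 17590 + 196.878 T
93109.5 − 17590 = 1576.278 T
T = 75519.5 / 1576.278 = 47.91 °C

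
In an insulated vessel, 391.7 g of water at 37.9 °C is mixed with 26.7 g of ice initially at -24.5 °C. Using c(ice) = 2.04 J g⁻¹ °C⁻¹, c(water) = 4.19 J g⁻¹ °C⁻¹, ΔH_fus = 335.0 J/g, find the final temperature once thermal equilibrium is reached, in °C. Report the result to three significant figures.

Heat to bring ice to 0 °C and melt it: q₁ = 26.7×2.04×24.5 + 26.7×335.0 = 10279 J
Heat the water can supply cooling to 0 °C: 391.7×4.19×37.9 = 62202.4 J > q₁, so all ice melts.
Energy balance: 391.7×4.19×(37.9 − T) = 10279 + 26.7×4.19×(T − 0)
1641.223(37.9 − T) = 10279 + 111.873 T
62202.4 − 10279 = 1753.096 T
T = 51923.4 / 1753.096 = 29.62 °C

T_f = 29.6 °C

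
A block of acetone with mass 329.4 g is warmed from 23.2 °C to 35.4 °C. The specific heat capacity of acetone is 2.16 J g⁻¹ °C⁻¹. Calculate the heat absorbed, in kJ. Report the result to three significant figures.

q = m c ΔT = 329.4 × 2.16 × (35.4 − 23.2)
q = 329.4 × 2.16 × 12.2 = 8680 J = 8.68 kJ

q = 8.68 kJ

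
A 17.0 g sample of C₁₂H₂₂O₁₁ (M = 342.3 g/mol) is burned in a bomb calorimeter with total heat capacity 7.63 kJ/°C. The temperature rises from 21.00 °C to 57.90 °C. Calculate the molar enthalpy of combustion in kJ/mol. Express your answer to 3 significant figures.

ΔH = -5670 kJ/mol

ΔT = 57.90 − 21.00 = 36.90 °C
q_cal = C_cal × ΔT = 7.63 × 36.90 = 281.547 kJ
n = 17.0 / 342.3 = 0.04966 mol
q_rxn = −q_cal = -281.547 kJ
ΔH = -281.547 / 0.04966 = -5669 kJ/mol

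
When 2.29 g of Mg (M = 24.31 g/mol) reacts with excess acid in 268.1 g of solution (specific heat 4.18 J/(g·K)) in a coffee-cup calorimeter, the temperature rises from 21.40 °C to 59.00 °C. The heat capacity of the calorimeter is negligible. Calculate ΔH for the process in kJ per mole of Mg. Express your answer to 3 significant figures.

|ΔT| = |59.00 − 21.40| = 37.60 °C
|q_surr| = (268.1 × 4.18) × 37.60 = 1120.658 × 37.60 = 42140 J
n(Mg) = 2.29 / 24.31 = 0.09420 mol
Temperature rose, so q_rxn = −|q_surr| = -42.14 kJ
ΔH = q_rxn / n = -447.3 kJ/mol

ΔH = -447 kJ/mol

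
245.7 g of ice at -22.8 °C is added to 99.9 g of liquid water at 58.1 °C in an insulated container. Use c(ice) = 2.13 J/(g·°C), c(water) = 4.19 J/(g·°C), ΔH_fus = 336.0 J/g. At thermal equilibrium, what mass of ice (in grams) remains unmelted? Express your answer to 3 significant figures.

m_ice remaining = 209 g

Heat to warm all ice to 0 °C: 245.7×2.13×22.8 = 11932 J
Heat released by water cooling to 0 °C: 99.9×4.19×58.1 = 24320 J
24320 J < 11932 + 245.7×336.0 = 94487.2 J, so not all ice melts; final T = 0 °C.
Heat left for melting: 24320 − 11932 = 12388 J
Mass melted = 12388 / 336.0 = 36.87 g
Ice remaining = 245.7 − 36.87 = 208.83 g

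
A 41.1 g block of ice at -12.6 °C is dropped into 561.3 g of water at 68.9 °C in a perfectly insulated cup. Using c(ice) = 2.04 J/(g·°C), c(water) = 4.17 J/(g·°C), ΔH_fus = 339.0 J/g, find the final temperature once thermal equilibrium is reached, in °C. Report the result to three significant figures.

Heat to bring ice to 0 °C and melt it: q₁ = 41.1×2.04×12.6 + 41.1×339.0 = 14989 J
Heat the water can supply cooling to 0 °C: 561.3×4.17×68.9 = 161269 J > q₁, so all ice melts.
Energy balance: 561.3×4.17×(68.9 − T) = 14989 + 41.1×4.17×(T − 0)
2340.621(68.9 − T) = 14989 + 171.387 T
161269 − 14989 = 2512.008 T
T = 146280 / 2512.008 = 58.23 °C

T_f = 58.2 °C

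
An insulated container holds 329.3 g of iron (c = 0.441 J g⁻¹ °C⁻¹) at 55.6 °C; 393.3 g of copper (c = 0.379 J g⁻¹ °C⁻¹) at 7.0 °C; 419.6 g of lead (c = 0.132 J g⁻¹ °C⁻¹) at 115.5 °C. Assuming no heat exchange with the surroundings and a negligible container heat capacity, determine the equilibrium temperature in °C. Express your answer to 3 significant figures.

Σ mᵢcᵢ(T − Tᵢ) = 0  ⇒  T = Σ mᵢcᵢTᵢ / Σ mᵢcᵢ
Σ mᵢcᵢ = 329.3×0.441 + 393.3×0.379 + 419.6×0.132 = 349.6692
Σ mᵢcᵢTᵢ = 145.2213×55.6 + 149.0607×7.0 + 55.3872×115.5 = 15515
T = 15515 / 349.6692 = 44.37 °C

T_f = 44.4 °C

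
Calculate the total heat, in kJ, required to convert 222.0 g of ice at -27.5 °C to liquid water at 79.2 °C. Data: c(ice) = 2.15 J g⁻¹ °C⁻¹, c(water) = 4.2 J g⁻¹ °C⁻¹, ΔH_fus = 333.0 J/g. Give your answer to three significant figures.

q1 (heat ice -27.5→0.0 °C): 222.0 × 2.15 × 27.5 = 13126 J
q2 (melt at 0 °C): 222.0 × 333.0 = 73926 J
q3 (heat water 0.0→79.2 °C): 222.0 × 4.2 × 79.2 = 73846 J
Total: 13126 + 73926 + 73846 = 160898 J = 161 kJ

q = 161 kJ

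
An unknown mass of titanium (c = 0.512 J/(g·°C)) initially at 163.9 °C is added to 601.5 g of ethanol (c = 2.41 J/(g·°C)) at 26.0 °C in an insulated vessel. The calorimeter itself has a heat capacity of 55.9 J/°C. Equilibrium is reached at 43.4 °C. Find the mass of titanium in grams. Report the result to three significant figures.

m = 425 g

q_gained = (601.5 × 2.41 + 55.9) × (43.4 − 26.0) = 26200 J
q_lost = m × 0.512 × (163.9 − 43.4) = 61.696 m
m = 26200 / 61.696 = 425 g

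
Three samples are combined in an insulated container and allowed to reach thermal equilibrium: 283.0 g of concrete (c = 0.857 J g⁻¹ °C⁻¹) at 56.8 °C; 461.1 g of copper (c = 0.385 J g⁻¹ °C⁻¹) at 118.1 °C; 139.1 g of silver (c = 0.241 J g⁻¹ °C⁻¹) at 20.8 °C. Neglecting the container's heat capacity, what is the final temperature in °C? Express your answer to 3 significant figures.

T_f = 78.1 °C

Σ mᵢcᵢ(T − Tᵢ) = 0  ⇒  T = Σ mᵢcᵢTᵢ / Σ mᵢcᵢ
Σ mᵢcᵢ = 283.0×0.857 + 461.1×0.385 + 139.1×0.241 = 453.5776
Σ mᵢcᵢTᵢ = 242.531×56.8 + 177.5235×118.1 + 33.5231×20.8 = 35439
T = 35439 / 453.5776 = 78.13 °C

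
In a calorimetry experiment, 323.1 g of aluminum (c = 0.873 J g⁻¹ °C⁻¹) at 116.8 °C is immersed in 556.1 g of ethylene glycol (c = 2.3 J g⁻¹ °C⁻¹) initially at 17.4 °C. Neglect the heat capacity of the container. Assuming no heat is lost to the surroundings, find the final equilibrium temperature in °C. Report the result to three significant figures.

T_f = 35.4 °C

Heat lost by aluminum = heat gained by ethylene glycol.
(323.1)(0.873)(116.8 − T) = (556.1)(2.3)(T − 17.4)
282.0663 (116.8 − T) = 1279.03 (T − 17.4)
32945 − 282.0663 T = 1279.03 T − 22255
55200 = 1561.0963 T
T = 35.36 °C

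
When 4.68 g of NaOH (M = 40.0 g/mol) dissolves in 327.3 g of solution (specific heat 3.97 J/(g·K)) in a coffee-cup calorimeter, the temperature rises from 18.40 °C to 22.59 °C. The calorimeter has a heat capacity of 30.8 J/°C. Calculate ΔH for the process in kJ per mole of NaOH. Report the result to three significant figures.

|ΔT| = |22.59 − 18.40| = 4.19 °C
|q_surr| = (327.3 × 3.97 + 30.8) × 4.19 = 1330.181 × 4.19 = 5573 J
n(NaOH) = 4.68 / 40.0 = 0.1170 mol
Temperature rose, so q_rxn = −|q_surr| = -5.573 kJ
ΔH = q_rxn / n = -47.63 kJ/mol

ΔH = -47.6 kJ/mol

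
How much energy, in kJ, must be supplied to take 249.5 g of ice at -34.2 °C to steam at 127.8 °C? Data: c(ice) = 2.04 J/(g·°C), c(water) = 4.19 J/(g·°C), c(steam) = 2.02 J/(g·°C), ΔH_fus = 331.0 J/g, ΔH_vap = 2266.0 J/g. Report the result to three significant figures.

q1 (heat ice -34.2→0.0 °C): 249.5 × 2.04 × 34.2 = 17407 J
q2 (melt at 0 °C): 249.5 × 331.0 = 82585 J
q3 (heat water 0.0→100.0 °C): 249.5 × 4.19 × 100.0 = 104541 J
q4 (vaporize at 100 °C): 249.5 × 2266.0 = 565367 J
q5 (heat steam 100.0→127.8 °C): 249.5 × 2.02 × 27.8 = 14011 J
Total: 17407 + 82585 + 104541 + 565367 + 14011 = 783911 J = 784 kJ

q = 784 kJ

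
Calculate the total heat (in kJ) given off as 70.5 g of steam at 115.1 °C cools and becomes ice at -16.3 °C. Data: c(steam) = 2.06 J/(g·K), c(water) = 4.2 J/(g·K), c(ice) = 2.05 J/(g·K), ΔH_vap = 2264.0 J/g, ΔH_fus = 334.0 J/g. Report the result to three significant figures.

q = 217 kJ

q1 (cool steam 115.1→100 °C): 70.5 × 2.06 × 15.1 = 2193 J
q2 (condense at 100 °C): 70.5 × 2264.0 = 159612 J
q3 (cool water 100→0 °C): 70.5 × 4.2 × 100.0 = 29610 J
q4 (freeze at 0 °C): 70.5 × 334.0 = 23547 J
q5 (cool ice 0→-16.3 °C): 70.5 × 2.05 × 16.3 = 2356 J
Total: 2193 + 159612 + 29610 + 23547 + 2356 = 217318 J = 217 kJ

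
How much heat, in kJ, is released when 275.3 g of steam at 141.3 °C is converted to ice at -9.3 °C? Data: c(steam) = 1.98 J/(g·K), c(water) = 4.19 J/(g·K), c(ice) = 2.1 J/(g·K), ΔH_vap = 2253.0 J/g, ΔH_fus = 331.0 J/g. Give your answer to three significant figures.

q1 (cool steam 141.3→100 °C): 275.3 × 1.98 × 41.3 = 22512 J
q2 (condense at 100 °C): 275.3 × 2253.0 = 620251 J
q3 (cool water 100→0 °C): 275.3 × 4.19 × 100.0 = 115351 J
q4 (freeze at 0 °C): 275.3 × 331.0 = 91124 J
q5 (cool ice 0→-9.3 °C): 275.3 × 2.1 × 9.3 = 5377 J
Total: 22512 + 620251 + 115351 + 91124 + 5377 = 854615 J = 855 kJ

q = 855 kJ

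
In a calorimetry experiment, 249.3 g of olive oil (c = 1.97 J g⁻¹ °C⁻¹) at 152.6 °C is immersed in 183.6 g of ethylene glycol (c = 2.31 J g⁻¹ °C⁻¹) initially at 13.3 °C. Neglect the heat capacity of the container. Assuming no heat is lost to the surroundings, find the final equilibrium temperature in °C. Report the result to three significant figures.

T_f = 88.0 °C

Heat lost by olive oil = heat gained by ethylene glycol.
(249.3)(1.97)(152.6 − T) = (183.6)(2.31)(T − 13.3)
491.121 (152.6 − T) = 424.116 (T − 13.3)
74945 − 491.121 T = 424.116 T − 5640.7
80585.7 = 915.237 T
T = 88.049 °C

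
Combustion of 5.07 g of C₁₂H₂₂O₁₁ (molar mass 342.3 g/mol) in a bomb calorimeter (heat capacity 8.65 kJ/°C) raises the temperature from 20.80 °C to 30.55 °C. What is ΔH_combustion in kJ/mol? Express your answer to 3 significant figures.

ΔH = -5690 kJ/mol

ΔT = 30.55 − 20.80 = 9.75 °C
q_cal = C_cal × ΔT = 8.65 × 9.75 = 84.3375 kJ
n = 5.07 / 342.3 = 0.01481 mol
q_rxn = −q_cal = -84.3375 kJ
ΔH = -84.3375 / 0.01481 = -5694.6 kJ/mol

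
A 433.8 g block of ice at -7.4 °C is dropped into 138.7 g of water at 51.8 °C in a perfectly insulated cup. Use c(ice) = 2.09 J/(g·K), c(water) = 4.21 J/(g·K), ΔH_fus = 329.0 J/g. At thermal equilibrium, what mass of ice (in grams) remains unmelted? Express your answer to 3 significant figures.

Heat to warm all ice to 0 °C: 433.8×2.09×7.4 = 6709.2 J
Heat released by water cooling to 0 °C: 138.7×4.21×51.8 = 30247 J
30247 J < 6709.2 + 433.8×329.0 = 149429.4 J, so not all ice melts; final T = 0 °C.
Heat left for melting: 30247 − 6709.2 = 23537.8 J
Mass melted = 23537.8 / 329.0 = 71.54 g
Ice remaining = 433.8 − 71.54 = 362.26 g

m_ice remaining = 362 g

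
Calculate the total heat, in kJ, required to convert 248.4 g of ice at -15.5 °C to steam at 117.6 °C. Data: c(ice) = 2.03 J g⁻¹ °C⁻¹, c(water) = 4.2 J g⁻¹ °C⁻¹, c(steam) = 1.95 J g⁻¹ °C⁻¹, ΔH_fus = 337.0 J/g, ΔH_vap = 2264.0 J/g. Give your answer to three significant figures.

q1 (heat ice -15.5→0.0 °C): 248.4 × 2.03 × 15.5 = 7816 J
q2 (melt at 0 °C): 248.4 × 337.0 = 83711 J
q3 (heat water 0.0→100.0 °C): 248.4 × 4.2 × 100.0 = 104328 J
q4 (vaporize at 100 °C): 248.4 × 2264.0 = 562378 J
q5 (heat steam 100.0→117.6 °C): 248.4 × 1.95 × 17.6 = 8525 J
Total: 7816 + 83711 + 104328 + 562378 + 8525 = 766758 J = 767 kJ

q = 767 kJ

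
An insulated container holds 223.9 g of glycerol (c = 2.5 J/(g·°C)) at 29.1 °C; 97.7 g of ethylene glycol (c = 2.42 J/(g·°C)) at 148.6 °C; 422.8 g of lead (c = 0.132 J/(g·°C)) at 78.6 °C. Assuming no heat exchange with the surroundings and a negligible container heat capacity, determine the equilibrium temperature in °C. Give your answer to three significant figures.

T_f = 65.5 °C

Σ mᵢcᵢ(T − Tᵢ) = 0  ⇒  T = Σ mᵢcᵢTᵢ / Σ mᵢcᵢ
Σ mᵢcᵢ = 223.9×2.5 + 97.7×2.42 + 422.8×0.132 = 851.9936
Σ mᵢcᵢTᵢ = 559.75×29.1 + 236.434×148.6 + 55.8096×78.6 = 55809
T = 55809 / 851.9936 = 65.50 °C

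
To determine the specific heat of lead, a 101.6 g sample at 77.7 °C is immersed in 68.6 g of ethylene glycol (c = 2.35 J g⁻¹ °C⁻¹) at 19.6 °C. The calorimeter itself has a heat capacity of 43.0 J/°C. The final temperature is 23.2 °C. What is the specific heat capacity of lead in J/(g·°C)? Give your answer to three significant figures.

c = 0.133 J/(g·°C)

q_gained = (68.6 × 2.35 + 43.0) × (23.2 − 19.6) = 735.2 J
q_lost = 101.6 × c × (77.7 − 23.2) = 5537.2 c
Set equal: c = 735.2 / 5537.2 = 0.133 J/(g·°C)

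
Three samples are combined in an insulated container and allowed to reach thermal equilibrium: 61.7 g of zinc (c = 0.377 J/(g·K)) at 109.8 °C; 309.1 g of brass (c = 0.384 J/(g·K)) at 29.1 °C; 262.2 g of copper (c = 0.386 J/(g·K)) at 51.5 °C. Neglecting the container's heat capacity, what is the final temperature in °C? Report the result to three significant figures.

T_f = 46.1 °C

Σ mᵢcᵢ(T − Tᵢ) = 0  ⇒  T = Σ mᵢcᵢTᵢ / Σ mᵢcᵢ
Σ mᵢcᵢ = 61.7×0.377 + 309.1×0.384 + 262.2×0.386 = 243.1645
Σ mᵢcᵢTᵢ = 23.2609×109.8 + 118.6944×29.1 + 101.2092×51.5 = 11220
T = 11220 / 243.1645 = 46.14 °C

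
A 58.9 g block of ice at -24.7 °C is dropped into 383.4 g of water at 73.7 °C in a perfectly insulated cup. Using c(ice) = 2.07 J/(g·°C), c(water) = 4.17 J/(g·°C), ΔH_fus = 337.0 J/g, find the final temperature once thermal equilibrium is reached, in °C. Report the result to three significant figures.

Heat to bring ice to 0 °C and melt it: q₁ = 58.9×2.07×24.7 + 58.9×337.0 = 22861 J
Heat the water can supply cooling to 0 °C: 383.4×4.17×73.7 = 117830 J > q₁, so all ice melts.
Energy balance: 383.4×4.17×(73.7 − T) = 22861 + 58.9×4.17×(T − 0)
1598.778(73.7 − T) = 22861 + 245.613 T
117830 − 22861 = 1844.391 T
T = 94969 / 1844.391 = 51.49 °C

T_f = 51.5 °C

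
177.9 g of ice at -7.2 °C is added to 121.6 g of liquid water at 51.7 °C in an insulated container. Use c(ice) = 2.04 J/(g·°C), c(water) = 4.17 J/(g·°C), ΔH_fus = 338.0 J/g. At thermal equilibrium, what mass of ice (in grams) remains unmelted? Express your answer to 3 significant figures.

Heat to warm all ice to 0 °C: 177.9×2.04×7.2 = 2613.0 J
Heat released by water cooling to 0 °C: 121.6×4.17×51.7 = 26216 J
26216 J < 2613.0 + 177.9×338.0 = 62743.2 J, so not all ice melts; final T = 0 °C.
Heat left for melting: 26216 − 2613.0 = 23603.0 J
Mass melted = 23603.0 / 338.0 = 69.83 g
Ice remaining = 177.9 − 69.83 = 108.07 g

m_ice remaining = 108 g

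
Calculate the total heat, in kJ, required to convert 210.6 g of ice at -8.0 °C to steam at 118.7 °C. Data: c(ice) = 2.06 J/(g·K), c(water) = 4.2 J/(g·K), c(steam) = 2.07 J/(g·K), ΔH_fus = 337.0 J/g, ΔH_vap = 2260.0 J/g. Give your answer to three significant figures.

q1 (heat ice -8.0→0.0 °C): 210.6 × 2.06 × 8.0 = 3471 J
q2 (melt at 0 °C): 210.6 × 337.0 = 70972 J
q3 (heat water 0.0→100.0 °C): 210.6 × 4.2 × 100.0 = 88452 J
q4 (vaporize at 100 °C): 210.6 × 2260.0 = 475956 J
q5 (heat steam 100.0→118.7 °C): 210.6 × 2.07 × 18.7 = 8152 J
Total: 3471 + 70972 + 88452 + 475956 + 8152 = 647003 J = 647 kJ

q = 647 kJ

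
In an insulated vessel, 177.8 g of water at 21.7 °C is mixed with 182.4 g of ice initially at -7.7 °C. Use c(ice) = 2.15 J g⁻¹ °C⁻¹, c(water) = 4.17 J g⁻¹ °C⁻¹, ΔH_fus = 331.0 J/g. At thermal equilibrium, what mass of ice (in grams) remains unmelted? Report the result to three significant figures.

m_ice remaining = 143 g

Heat to warm all ice to 0 °C: 182.4×2.15×7.7 = 3019.6 J
Heat released by water cooling to 0 °C: 177.8×4.17×21.7 = 16089 J
16089 J < 3019.6 + 182.4×331.0 = 63394.0 J, so not all ice melts; final T = 0 °C.
Heat left for melting: 16089 − 3019.6 = 13069.4 J
Mass melted = 13069.4 / 331.0 = 39.48 g
Ice remaining = 182.4 − 39.48 = 142.92 g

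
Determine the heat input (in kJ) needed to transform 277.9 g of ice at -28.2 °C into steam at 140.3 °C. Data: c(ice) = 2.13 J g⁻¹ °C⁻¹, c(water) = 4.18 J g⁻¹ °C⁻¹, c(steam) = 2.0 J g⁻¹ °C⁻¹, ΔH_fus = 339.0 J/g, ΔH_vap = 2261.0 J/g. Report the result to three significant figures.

q = 878 kJ

q1 (heat ice -28.2→0.0 °C): 277.9 × 2.13 × 28.2 = 16692 J
q2 (melt at 0 °C): 277.9 × 339.0 = 94208 J
q3 (heat water 0.0→100.0 °C): 277.9 × 4.18 × 100.0 = 116162 J
q4 (vaporize at 100 °C): 277.9 × 2261.0 = 628332 J
q5 (heat steam 100.0→140.3 °C): 277.9 × 2.0 × 40.3 = 22399 J
Total: 16692 + 94208 + 116162 + 628332 + 22399 = 877793 J = 878 kJ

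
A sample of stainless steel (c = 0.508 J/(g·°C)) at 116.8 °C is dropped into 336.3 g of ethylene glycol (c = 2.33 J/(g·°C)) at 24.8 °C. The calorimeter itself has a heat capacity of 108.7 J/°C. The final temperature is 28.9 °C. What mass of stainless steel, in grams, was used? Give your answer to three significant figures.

q_gained = (336.3 × 2.33 + 108.7) × (28.9 − 24.8) = 3658 J
q_lost = m × 0.508 × (116.8 − 28.9) = 44.6532 m
m = 3658 / 44.6532 = 81.9 g

m = 81.9 g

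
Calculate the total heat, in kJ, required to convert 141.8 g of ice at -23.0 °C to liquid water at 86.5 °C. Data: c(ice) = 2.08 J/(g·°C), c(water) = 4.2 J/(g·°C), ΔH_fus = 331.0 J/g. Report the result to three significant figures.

q1 (heat ice -23.0→0.0 °C): 141.8 × 2.08 × 23.0 = 6784 J
q2 (melt at 0 °C): 141.8 × 331.0 = 46936 J
q3 (heat water 0.0→86.5 °C): 141.8 × 4.2 × 86.5 = 51516 J
Total: 6784 + 46936 + 51516 = 105236 J = 105 kJ

q = 105 kJ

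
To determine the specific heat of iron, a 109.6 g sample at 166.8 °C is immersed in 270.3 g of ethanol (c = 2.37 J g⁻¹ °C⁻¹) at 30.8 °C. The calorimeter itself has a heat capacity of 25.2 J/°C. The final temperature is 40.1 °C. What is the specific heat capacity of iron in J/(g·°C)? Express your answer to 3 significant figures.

q_gained = (270.3 × 2.37 + 25.2) × (40.1 − 30.8) = 6192 J
q_lost = 109.6 × c × (166.8 − 40.1) = 13886.32 c
Set equal: c = 6192 / 13886.32 = 0.446 J/(g·°C)

c = 0.446 J/(g·°C)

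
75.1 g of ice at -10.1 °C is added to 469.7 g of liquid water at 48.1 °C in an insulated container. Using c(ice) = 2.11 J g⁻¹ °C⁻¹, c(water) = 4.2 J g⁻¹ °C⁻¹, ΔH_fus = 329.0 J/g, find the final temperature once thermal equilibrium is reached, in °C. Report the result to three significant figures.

T_f = 30.0 °C

Heat to bring ice to 0 °C and melt it: q₁ = 75.1×2.11×10.1 + 75.1×329.0 = 26308 J
Heat the water can supply cooling to 0 °C: 469.7×4.2×48.1 = 94888.8 J > q₁, so all ice melts.
Energy balance: 469.7×4.2×(48.1 − T) = 26308 + 75.1×4.2×(T − 0)
1972.74(48.1 − T) = 26308 + 315.42 T
94888.8 − 26308 = 2288.16 T
T = 68580.8 / 2288.16 = 29.97 °C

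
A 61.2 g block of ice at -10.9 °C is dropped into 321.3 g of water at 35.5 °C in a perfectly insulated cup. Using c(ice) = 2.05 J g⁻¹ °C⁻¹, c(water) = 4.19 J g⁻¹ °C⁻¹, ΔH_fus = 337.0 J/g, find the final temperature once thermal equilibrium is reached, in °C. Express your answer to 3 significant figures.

T_f = 16.1 °C

Heat to bring ice to 0 °C and melt it: q₁ = 61.2×2.05×10.9 + 61.2×337.0 = 21992 J
Heat the water can supply cooling to 0 °C: 321.3×4.19×35.5 = 47791.8 J > q₁, so all ice melts.
Energy balance: 321.3×4.19×(35.5 − T) = 21992 + 61.2×4.19×(T − 0)
1346.247(35.5 − T) = 21992 + 256.428 T
47791.8 − 21992 = 1602.675 T
T = 25799.8 / 1602.675 = 16.10 °C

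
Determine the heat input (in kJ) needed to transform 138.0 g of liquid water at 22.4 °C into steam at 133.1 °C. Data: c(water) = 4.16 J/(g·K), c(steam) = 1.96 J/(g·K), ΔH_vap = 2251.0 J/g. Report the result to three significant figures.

q1 (heat water 22.4→100.0 °C): 138.0 × 4.16 × 77.6 = 44549 J
q2 (vaporize at 100 °C): 138.0 × 2251.0 = 310638 J
q3 (heat steam 100.0→133.1 °C): 138.0 × 1.96 × 33.1 = 8953 J
Total: 44549 + 310638 + 8953 = 364140 J = 364 kJ

q = 364 kJ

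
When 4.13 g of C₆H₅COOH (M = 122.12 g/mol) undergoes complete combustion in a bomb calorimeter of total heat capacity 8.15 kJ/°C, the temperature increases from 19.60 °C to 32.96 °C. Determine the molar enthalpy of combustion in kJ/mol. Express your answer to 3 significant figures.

ΔT = 32.96 − 19.60 = 13.36 °C
q_cal = C_cal × ΔT = 8.15 × 13.36 = 108.884 kJ
n = 4.13 / 122.12 = 0.03382 mol
q_rxn = −q_cal = -108.884 kJ
ΔH = -108.884 / 0.03382 = -3220 kJ/mol

ΔH = -3220 kJ/mol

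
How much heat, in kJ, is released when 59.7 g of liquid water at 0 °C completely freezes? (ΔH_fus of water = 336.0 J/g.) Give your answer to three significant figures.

q = m × ΔH_fus = 59.7 × 336.0 = 20060 J = 20.1 kJ

q = 20.1 kJ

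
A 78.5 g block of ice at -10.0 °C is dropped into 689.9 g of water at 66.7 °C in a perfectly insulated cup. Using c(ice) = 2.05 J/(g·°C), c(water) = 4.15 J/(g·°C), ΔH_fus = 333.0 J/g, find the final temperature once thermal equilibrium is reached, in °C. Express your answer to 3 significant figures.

T_f = 51.2 °C

Heat to bring ice to 0 °C and melt it: q₁ = 78.5×2.05×10.0 + 78.5×333.0 = 27750 J
Heat the water can supply cooling to 0 °C: 689.9×4.15×66.7 = 190968 J > q₁, so all ice melts.
Energy balance: 689.9×4.15×(66.7 − T) = 27750 + 78.5×4.15×(T − 0)
2863.085(66.7 − T) = 27750 + 325.775 T
190968 − 27750 = 3188.860 T
T = 163218 / 3188.860 = 51.18 °C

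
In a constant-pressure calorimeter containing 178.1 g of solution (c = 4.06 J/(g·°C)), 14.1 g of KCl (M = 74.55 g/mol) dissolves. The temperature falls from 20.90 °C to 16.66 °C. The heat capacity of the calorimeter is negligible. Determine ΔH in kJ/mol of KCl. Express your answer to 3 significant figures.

|ΔT| = |16.66 − 20.90| = 4.24 °C
|q_surr| = (178.1 × 4.06) × 4.24 = 723.086 × 4.24 = 3066 J
n(KCl) = 14.1 / 74.55 = 0.1891 mol
Temperature fell, so q_rxn = +|q_surr| = 3.066 kJ
ΔH = q_rxn / n = 16.21 kJ/mol

ΔH = 16.2 kJ/mol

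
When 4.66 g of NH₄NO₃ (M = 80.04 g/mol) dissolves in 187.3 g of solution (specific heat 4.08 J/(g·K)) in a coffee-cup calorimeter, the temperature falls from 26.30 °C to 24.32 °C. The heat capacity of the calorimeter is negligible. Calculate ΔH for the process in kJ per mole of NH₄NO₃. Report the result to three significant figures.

|ΔT| = |24.32 − 26.30| = 1.98 °C
|q_surr| = (187.3 × 4.08) × 1.98 = 764.184 × 1.98 = 1513 J
n(NH₄NO₃) = 4.66 / 80.04 = 0.05822 mol
Temperature fell, so q_rxn = +|q_surr| = 1.513 kJ
ΔH = q_rxn / n = 25.99 kJ/mol

ΔH = 26.0 kJ/mol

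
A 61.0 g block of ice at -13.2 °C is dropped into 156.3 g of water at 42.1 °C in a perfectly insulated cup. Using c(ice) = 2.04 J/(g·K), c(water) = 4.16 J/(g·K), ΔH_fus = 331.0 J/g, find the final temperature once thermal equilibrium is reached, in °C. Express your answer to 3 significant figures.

Heat to bring ice to 0 °C and melt it: q₁ = 61.0×2.04×13.2 + 61.0×331.0 = 21834 J
Heat the water can supply cooling to 0 °C: 156.3×4.16×42.1 = 27373.8 J > q₁, so all ice melts.
Energy balance: 156.3×4.16×(42.1 − T) = 21834 + 61.0×4.16×(T − 0)
650.208(42.1 − T) = 21834 + 253.76 T
27373.8 − 21834 = 903.968 T
T = 5539.8 / 903.968 = 6.128 °C

T_f = 6.13 °C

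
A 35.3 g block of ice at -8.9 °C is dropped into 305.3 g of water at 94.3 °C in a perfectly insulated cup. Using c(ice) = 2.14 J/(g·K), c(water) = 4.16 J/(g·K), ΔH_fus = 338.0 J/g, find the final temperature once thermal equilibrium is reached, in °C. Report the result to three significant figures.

Heat to bring ice to 0 °C and melt it: q₁ = 35.3×2.14×8.9 + 35.3×338.0 = 12604 J
Heat the water can supply cooling to 0 °C: 305.3×4.16×94.3 = 119766 J > q₁, so all ice melts.
Energy balance: 305.3×4.16×(94.3 − T) = 12604 + 35.3×4.16×(T − 0)
1270.048(94.3 − T) = 12604 + 146.848 T
119766 − 12604 = 1416.896 T
T = 107162 / 1416.896 = 75.63 °C

T_f = 75.6 °C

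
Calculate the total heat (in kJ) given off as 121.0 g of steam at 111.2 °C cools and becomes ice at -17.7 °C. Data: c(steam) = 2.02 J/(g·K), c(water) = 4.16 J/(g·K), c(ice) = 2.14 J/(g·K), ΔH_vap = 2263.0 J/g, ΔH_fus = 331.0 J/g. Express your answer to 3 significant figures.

q1 (cool steam 111.2→100 °C): 121.0 × 2.02 × 11.2 = 2738 J
q2 (condense at 100 °C): 121.0 × 2263.0 = 273823 J
q3 (cool water 100→0 °C): 121.0 × 4.16 × 100.0 = 50336 J
q4 (freeze at 0 °C): 121.0 × 331.0 = 40051 J
q5 (cool ice 0→-17.7 °C): 121.0 × 2.14 × 17.7 = 4583 J
Total: 2738 + 273823 + 50336 + 40051 + 4583 = 371531 J = 372 kJ

q = 372 kJ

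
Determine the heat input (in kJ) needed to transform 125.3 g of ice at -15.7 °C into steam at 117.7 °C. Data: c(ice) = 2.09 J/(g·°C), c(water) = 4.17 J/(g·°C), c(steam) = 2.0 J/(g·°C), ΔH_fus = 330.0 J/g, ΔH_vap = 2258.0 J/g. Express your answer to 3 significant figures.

q1 (heat ice -15.7→0.0 °C): 125.3 × 2.09 × 15.7 = 4111 J
q2 (melt at 0 °C): 125.3 × 330.0 = 41349 J
q3 (heat water 0.0→100.0 °C): 125.3 × 4.17 × 100.0 = 52250 J
q4 (vaporize at 100 °C): 125.3 × 2258.0 = 282927 J
q5 (heat steam 100.0→117.7 °C): 125.3 × 2.0 × 17.7 = 4436 J
Total: 4111 + 41349 + 52250 + 282927 + 4436 = 385073 J = 385 kJ

q = 385 kJ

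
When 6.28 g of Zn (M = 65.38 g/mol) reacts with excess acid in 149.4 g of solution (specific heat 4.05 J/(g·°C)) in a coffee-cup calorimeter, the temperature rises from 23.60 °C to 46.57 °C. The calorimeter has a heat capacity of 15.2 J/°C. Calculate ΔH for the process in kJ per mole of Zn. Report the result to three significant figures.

ΔH = -148 kJ/mol

|ΔT| = |46.57 − 23.60| = 22.97 °C
|q_surr| = (149.4 × 4.05 + 15.2) × 22.97 = 620.27 × 22.97 = 14250 J
n(Zn) = 6.28 / 65.38 = 0.09605 mol
Temperature rose, so q_rxn = −|q_surr| = -14.25 kJ
ΔH = q_rxn / n = -148.4 kJ/mol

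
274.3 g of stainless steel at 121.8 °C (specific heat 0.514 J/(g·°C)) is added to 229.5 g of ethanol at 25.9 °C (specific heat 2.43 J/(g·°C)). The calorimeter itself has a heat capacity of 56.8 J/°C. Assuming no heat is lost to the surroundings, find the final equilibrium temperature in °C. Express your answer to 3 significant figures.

T_f = 43.8 °C

Heat lost by stainless steel = heat gained by ethanol + calorimeter.
(274.3)(0.514)(121.8 − T) = [(229.5)(2.43) + 56.8](T − 25.9)
140.9902 (121.8 − T) = 614.485 (T − 25.9)
17173 − 140.9902 T = 614.485 T − 15915
33088 = 755.4752 T
T = 43.80 °C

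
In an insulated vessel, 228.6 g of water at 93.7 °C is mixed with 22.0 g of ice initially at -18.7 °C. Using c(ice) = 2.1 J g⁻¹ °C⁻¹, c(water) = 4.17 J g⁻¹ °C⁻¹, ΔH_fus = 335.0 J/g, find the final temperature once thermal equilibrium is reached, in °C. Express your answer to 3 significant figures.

Heat to bring ice to 0 °C and melt it: q₁ = 22.0×2.1×18.7 + 22.0×335.0 = 8233.9 J
Heat the water can supply cooling to 0 °C: 228.6×4.17×93.7 = 89320.6 J > q₁, so all ice melts.
Energy balance: 228.6×4.17×(93.7 − T) = 8233.9 + 22.0×4.17×(T − 0)
953.262(93.7 − T) = 8233.9 + 91.74 T
89320.6 − 8233.9 = 1045.002 T
T = 81086.7 / 1045.002 = 77.59 °C

T_f = 77.6 °C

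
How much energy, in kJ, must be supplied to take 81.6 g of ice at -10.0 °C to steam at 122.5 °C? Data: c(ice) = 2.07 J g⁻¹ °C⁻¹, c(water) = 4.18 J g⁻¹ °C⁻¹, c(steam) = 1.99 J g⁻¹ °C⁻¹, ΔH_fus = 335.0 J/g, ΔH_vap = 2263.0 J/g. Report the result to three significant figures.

q1 (heat ice -10.0→0.0 °C): 81.6 × 2.07 × 10.0 = 1689 J
q2 (melt at 0 °C): 81.6 × 335.0 = 27336 J
q3 (heat water 0.0→100.0 °C): 81.6 × 4.18 × 100.0 = 34109 J
q4 (vaporize at 100 °C): 81.6 × 2263.0 = 184661 J
q5 (heat steam 100.0→122.5 °C): 81.6 × 1.99 × 22.5 = 3654 J
Total: 1689 + 27336 + 34109 + 184661 + 3654 = 251449 J = 251 kJ

q = 251 kJ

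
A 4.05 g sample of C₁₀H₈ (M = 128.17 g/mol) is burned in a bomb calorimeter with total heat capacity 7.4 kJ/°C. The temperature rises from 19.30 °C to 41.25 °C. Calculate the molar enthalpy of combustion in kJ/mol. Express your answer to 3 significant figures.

ΔH = -5140 kJ/mol

ΔT = 41.25 − 19.30 = 21.95 °C
q_cal = C_cal × ΔT = 7.4 × 21.95 = 162.43 kJ
n = 4.05 / 128.17 = 0.03160 mol
q_rxn = −q_cal = -162.43 kJ
ΔH = -162.43 / 0.03160 = -5140 kJ/mol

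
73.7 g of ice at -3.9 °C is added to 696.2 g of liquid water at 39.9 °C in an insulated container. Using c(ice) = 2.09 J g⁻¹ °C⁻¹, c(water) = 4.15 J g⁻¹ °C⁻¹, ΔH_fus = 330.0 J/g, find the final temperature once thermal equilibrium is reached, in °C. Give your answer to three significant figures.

Heat to bring ice to 0 °C and melt it: q₁ = 73.7×2.09×3.9 + 73.7×330.0 = 24922 J
Heat the water can supply cooling to 0 °C: 696.2×4.15×39.9 = 115280 J > q₁, so all ice melts.
Energy balance: 696.2×4.15×(39.9 − T) = 24922 + 73.7×4.15×(T − 0)
2889.23(39.9 − T) = 24922 + 305.855 T
115280 − 24922 = 3195.085 T
T = 90358 / 3195.085 = 28.28 °C

T_f = 28.3 °C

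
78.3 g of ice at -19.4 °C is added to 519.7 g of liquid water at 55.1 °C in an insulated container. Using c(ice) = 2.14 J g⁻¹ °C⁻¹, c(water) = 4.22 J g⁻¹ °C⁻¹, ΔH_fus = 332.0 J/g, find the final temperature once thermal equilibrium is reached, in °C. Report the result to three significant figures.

Heat to bring ice to 0 °C and melt it: q₁ = 78.3×2.14×19.4 + 78.3×332.0 = 29246 J
Heat the water can supply cooling to 0 °C: 519.7×4.22×55.1 = 120842 J > q₁, so all ice melts.
Energy balance: 519.7×4.22×(55.1 − T) = 29246 + 78.3×4.22×(T − 0)
2193.134(55.1 − T) = 29246 + 330.426 T
120842 − 29246 = 2523.560 T
T = 91596 / 2523.560 = 36.30 °C

T_f = 36.3 °C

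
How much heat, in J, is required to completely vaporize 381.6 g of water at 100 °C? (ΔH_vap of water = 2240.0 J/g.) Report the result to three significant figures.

q = 855000 J

q = m × ΔH_vap = 381.6 × 2240.0 = 854800 J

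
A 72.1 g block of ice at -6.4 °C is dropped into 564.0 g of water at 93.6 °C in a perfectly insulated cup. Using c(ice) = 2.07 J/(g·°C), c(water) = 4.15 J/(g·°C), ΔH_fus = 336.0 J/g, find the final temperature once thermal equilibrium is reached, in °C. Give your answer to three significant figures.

Heat to bring ice to 0 °C and melt it: q₁ = 72.1×2.07×6.4 + 72.1×336.0 = 25181 J
Heat the water can supply cooling to 0 °C: 564.0×4.15×93.6 = 219080 J > q₁, so all ice melts.
Energy balance: 564.0×4.15×(93.6 − T) = 25181 + 72.1×4.15×(T − 0)
2340.6(93.6 − T) = 25181 + 299.215 T
219080 − 25181 = 2639.815 T
T = 193899 / 2639.815 = 73.45 °C

T_f = 73.5 °C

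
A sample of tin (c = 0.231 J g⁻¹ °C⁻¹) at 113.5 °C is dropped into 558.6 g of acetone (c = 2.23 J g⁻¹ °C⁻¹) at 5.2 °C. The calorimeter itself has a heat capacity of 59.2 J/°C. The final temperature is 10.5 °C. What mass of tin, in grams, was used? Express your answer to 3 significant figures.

m = 291 g

q_gained = (558.6 × 2.23 + 59.2) × (10.5 − 5.2) = 6916 J
q_lost = m × 0.231 × (113.5 − 10.5) = 23.793 m
m = 6916 / 23.793 = 291 g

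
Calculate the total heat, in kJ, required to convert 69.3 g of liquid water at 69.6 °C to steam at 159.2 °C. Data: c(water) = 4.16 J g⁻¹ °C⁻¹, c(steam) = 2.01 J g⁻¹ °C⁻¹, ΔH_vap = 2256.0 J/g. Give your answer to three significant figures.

q = 173 kJ

q1 (heat water 69.6→100.0 °C): 69.3 × 4.16 × 30.4 = 8764 J
q2 (vaporize at 100 °C): 69.3 × 2256.0 = 156341 J
q3 (heat steam 100.0→159.2 °C): 69.3 × 2.01 × 59.2 = 8246 J
Total: 8764 + 156341 + 8246 = 173351 J = 173 kJ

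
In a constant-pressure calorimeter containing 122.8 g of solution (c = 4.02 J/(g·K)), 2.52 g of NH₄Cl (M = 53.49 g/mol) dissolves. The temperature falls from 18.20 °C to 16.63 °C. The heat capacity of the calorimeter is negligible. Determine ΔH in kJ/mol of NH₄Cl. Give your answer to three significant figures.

ΔH = 16.5 kJ/mol

|ΔT| = |16.63 − 18.20| = 1.57 °C
|q_surr| = (122.8 × 4.02) × 1.57 = 493.656 × 1.57 = 775.0 J
n(NH₄Cl) = 2.52 / 53.49 = 0.04711 mol
Temperature fell, so q_rxn = +|q_surr| = 0.7750 kJ
ΔH = q_rxn / n = 16.45 kJ/mol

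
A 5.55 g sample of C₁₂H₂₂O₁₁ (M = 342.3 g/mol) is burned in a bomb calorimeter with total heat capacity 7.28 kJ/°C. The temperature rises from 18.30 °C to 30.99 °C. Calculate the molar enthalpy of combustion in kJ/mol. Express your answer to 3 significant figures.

ΔH = -5700 kJ/mol

ΔT = 30.99 − 18.30 = 12.69 °C
q_cal = C_cal × ΔT = 7.28 × 12.69 = 92.3832 kJ
n = 5.55 / 342.3 = 0.01621 mol
q_rxn = −q_cal = -92.3832 kJ
ΔH = -92.3832 / 0.01621 = -5699 kJ/mol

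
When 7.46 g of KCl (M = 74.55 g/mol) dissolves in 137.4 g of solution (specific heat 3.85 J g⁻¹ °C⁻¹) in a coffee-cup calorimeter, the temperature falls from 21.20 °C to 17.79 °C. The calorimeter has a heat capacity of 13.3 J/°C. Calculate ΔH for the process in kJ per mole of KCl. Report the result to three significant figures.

ΔH = 18.5 kJ/mol

|ΔT| = |17.79 − 21.20| = 3.41 °C
|q_surr| = (137.4 × 3.85 + 13.3) × 3.41 = 542.29 × 3.41 = 1849 J
n(KCl) = 7.46 / 74.55 = 0.1001 mol
Temperature fell, so q_rxn = +|q_surr| = 1.849 kJ
ΔH = q_rxn / n = 18.47 kJ/mol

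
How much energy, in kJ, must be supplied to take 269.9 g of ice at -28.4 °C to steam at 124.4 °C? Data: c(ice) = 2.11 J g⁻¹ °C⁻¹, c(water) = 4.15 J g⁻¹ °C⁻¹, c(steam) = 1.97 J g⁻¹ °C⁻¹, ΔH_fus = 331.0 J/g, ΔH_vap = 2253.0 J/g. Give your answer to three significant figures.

q = 839 kJ

q1 (heat ice -28.4→0.0 °C): 269.9 × 2.11 × 28.4 = 16173 J
q2 (melt at 0 °C): 269.9 × 331.0 = 89337 J
q3 (heat water 0.0→100.0 °C): 269.9 × 4.15 × 100.0 = 112009 J
q4 (vaporize at 100 °C): 269.9 × 2253.0 = 608085 J
q5 (heat steam 100.0→124.4 °C): 269.9 × 1.97 × 24.4 = 12974 J
Total: 16173 + 89337 + 112009 + 608085 + 12974 = 838578 J = 839 kJ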